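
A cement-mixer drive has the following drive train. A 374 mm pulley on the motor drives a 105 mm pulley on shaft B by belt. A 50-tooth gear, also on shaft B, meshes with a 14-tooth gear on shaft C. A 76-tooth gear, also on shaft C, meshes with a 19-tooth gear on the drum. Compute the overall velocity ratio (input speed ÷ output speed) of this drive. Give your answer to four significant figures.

0.01965

Each stage contributes driven/driver: belt 105/374 = 0.28075, gear mesh 14/50 = 0.28, gear mesh 19/76 = 0.25.
Overall: 0.28075 × 0.28 × 0.25 = 0.019652.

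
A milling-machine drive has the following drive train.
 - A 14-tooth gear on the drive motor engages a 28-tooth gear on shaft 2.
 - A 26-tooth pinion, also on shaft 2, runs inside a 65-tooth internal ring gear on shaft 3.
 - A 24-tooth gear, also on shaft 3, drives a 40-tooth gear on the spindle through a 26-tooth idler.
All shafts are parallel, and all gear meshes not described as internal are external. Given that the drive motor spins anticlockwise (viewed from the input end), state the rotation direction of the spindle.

the drive motor → shaft 2: external mesh, 1 reversal → CW.
shaft 2 → shaft 3: internal mesh, same direction → CW.
shaft 3 → the spindle: driver → idler → driven is 2 external meshes, 2 reversals → CW.
3 reversals in total — an odd number — so the spindle turns opposite to the drive motor.

clockwise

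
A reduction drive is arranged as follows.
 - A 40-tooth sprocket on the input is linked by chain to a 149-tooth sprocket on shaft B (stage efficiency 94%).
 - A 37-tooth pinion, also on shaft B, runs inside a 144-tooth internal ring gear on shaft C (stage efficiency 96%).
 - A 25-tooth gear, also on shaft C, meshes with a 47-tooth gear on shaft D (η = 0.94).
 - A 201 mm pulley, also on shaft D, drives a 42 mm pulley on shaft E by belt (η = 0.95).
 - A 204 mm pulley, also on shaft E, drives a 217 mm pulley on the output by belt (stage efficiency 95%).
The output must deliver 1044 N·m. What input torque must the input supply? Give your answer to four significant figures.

Overall ratio R = 3.725 × 3.8919 × 1.88 × 0.20896 × 1.0637 = 6.058; overall efficiency η = 0.94 × 0.96 × 0.94 × 0.95 × 0.95 = 0.7656.
Input torque = output torque / (R × η) = 1044 / (6.058 × 0.7656) = 225.11 N·m.

225.1 N·m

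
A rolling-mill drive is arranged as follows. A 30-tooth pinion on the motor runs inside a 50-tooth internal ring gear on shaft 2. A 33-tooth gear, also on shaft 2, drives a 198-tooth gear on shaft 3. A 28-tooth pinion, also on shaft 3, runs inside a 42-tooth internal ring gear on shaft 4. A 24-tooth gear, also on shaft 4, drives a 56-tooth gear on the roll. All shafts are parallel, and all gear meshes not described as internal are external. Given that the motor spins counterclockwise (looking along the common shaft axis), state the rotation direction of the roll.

counterclockwise

the motor → shaft 2: internal mesh, same direction → CCW.
shaft 2 → shaft 3: external mesh, 1 reversal → CW.
shaft 3 → shaft 4: internal mesh, same direction → CW.
shaft 4 → the roll: external mesh, 1 reversal → CCW.
2 reversals in total — an even number — so the roll turns the same way as the motor.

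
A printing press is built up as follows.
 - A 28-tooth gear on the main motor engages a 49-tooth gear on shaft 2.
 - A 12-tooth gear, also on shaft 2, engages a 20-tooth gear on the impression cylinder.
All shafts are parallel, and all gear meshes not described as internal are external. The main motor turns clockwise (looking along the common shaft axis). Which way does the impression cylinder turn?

clockwise

the main motor → shaft 2: external mesh, 1 reversal → CCW.
shaft 2 → the impression cylinder: external mesh, 1 reversal → CW.
2 reversals in total — an even number — so the impression cylinder turns the same way as the main motor.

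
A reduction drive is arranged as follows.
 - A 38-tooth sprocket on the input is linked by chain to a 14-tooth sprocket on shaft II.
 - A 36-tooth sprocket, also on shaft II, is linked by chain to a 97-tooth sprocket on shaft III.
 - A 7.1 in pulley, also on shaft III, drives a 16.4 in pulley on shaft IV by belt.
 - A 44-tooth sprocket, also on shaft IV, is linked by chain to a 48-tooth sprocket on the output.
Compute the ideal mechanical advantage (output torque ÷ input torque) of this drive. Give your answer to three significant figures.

Each stage contributes driven/driver: chain 14/38 = 0.36842, chain 97/36 = 2.6944, belt 16.4/7.1 = 2.3099, chain 48/44 = 1.0909.
Overall: 0.36842 × 2.6944 × 2.3099 × 1.0909 = 2.5014.

2.50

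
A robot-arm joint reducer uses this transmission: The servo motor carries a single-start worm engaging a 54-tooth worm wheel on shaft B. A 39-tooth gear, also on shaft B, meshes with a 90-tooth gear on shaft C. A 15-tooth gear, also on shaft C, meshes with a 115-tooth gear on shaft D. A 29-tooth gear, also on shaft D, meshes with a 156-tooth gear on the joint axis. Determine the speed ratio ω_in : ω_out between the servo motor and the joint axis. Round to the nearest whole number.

Each stage contributes driven/driver: worm 54/1 = 54, gear mesh 90/39 = 2.3077, gear mesh 115/15 = 7.6667, gear mesh 156/29 = 5.3793.
Overall: 54 × 2.3077 × 7.6667 × 5.3793 = 5139.3.

5139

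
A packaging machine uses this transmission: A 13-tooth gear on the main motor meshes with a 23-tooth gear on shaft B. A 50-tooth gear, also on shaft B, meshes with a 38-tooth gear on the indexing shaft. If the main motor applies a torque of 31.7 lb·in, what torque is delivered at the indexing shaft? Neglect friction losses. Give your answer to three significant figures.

42.6 lb·in

gear mesh 23/13 = 1.7692 → τ = 31.7·1.7692 = 56.085 lb·in
gear mesh 38/50 = 0.76 → τ = 56.085·0.76 = 42.624 lb·in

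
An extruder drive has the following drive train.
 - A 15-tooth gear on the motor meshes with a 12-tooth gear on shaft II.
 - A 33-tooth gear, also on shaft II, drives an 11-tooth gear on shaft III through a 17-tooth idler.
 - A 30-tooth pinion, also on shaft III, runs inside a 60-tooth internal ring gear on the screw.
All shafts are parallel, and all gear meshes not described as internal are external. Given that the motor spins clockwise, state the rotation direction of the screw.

the motor → shaft II: external mesh, 1 reversal → CCW.
shaft II → shaft III: driver → idler → driven is 2 external meshes, 2 reversals → CCW.
shaft III → the screw: internal mesh, same direction → CCW.
3 reversals in total — an odd number — so the screw turns opposite to the motor.

anticlockwise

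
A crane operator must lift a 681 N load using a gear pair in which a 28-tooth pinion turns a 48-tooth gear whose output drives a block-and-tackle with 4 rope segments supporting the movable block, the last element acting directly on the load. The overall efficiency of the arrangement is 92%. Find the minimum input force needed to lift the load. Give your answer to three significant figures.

Gear pair MA = 48/28 = 1.7143.
Block-and-tackle MA = number of supporting rope parts = 4.
Combined ideal MA = 1.7143 × 4 = 6.8571.
Actual MA = 6.8571 × 0.92 = 6.3086.
Effort = load / actual MA = 681 / 6.3086 = 107.95 N.

108 N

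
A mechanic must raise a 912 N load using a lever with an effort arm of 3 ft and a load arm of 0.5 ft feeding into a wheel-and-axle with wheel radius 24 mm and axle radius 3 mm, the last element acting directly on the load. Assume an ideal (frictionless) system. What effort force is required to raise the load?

Lever MA = effort arm / load arm = 3/0.5 = 6.
Wheel-and-axle MA = R/r = 24/3 = 8.
Combined ideal MA = 6 × 8 = 48.
Effort = load / MA = 912 / 48 = 19 N.

19 N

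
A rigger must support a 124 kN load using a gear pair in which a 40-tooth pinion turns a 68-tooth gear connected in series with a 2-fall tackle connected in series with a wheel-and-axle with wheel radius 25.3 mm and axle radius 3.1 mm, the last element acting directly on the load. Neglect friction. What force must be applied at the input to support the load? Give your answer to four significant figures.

4.469 kN

Gear pair MA = 68/40 = 1.7.
Block-and-tackle MA = number of supporting rope parts = 2.
Wheel-and-axle MA = R/r = 25.3/3.1 = 8.1613.
Combined ideal MA = 1.7 × 2 × 8.1613 = 27.748.
Effort = load / MA = 124 / 27.748 = 4.4687 kN.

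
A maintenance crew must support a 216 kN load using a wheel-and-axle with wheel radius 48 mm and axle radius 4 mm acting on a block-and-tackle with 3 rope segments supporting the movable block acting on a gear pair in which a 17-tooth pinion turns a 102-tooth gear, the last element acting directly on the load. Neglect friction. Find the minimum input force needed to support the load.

Wheel-and-axle MA = R/r = 48/4 = 12.
Block-and-tackle MA = number of supporting rope parts = 3.
Gear pair MA = 102/17 = 6.
Combined ideal MA = 12 × 3 × 6 = 216.
Effort = load / MA = 216 / 216 = 1 kN.

1 kN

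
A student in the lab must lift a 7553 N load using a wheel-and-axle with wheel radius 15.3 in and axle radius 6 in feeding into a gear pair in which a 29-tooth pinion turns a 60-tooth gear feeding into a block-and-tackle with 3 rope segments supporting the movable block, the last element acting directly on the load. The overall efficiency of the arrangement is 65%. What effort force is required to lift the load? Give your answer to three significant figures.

Wheel-and-axle MA = R/r = 15.3/6 = 2.55.
Gear pair MA = 60/29 = 2.069.
Block-and-tackle MA = number of supporting rope parts = 3.
Combined ideal MA = 2.55 × 2.069 × 3 = 15.828.
Actual MA = 15.828 × 0.65 = 10.288.
Effort = load / actual MA = 7553 / 10.288 = 734.16 N.

734 N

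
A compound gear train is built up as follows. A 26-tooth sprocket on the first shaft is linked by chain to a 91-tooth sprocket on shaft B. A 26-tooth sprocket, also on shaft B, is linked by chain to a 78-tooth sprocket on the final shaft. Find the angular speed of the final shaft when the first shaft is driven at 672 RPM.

64 RPM

Chain: ratio = 91/26 = 3.5, so shaft B turns at 672 / 3.5 = 192 RPM.
Chain: ratio = 78/26 = 3, so the final shaft turns at 192 / 3 = 64 RPM.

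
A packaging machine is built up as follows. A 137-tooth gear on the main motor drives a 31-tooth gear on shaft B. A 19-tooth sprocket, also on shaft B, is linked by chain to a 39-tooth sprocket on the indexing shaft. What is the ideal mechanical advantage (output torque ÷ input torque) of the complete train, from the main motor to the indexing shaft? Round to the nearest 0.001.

Each stage contributes driven/driver: gear mesh 31/137 = 0.22628, chain 39/19 = 2.0526.
Overall: 0.22628 × 2.0526 = 0.46446.

0.464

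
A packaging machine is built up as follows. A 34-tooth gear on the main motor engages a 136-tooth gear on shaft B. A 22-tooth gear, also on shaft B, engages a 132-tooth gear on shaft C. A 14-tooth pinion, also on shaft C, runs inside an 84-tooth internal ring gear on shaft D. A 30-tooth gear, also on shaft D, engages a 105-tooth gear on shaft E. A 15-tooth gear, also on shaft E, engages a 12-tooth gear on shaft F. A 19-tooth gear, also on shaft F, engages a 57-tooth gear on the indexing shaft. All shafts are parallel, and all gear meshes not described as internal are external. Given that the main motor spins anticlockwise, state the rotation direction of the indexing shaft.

clockwise

the main motor → shaft B: external mesh, 1 reversal → CW.
shaft B → shaft C: external mesh, 1 reversal → CCW.
shaft C → shaft D: internal mesh, same direction → CCW.
shaft D → shaft E: external mesh, 1 reversal → CW.
shaft E → shaft F: external mesh, 1 reversal → CCW.
shaft F → the indexing shaft: external mesh, 1 reversal → CW.
5 reversals in total — an odd number — so the indexing shaft turns opposite to the main motor.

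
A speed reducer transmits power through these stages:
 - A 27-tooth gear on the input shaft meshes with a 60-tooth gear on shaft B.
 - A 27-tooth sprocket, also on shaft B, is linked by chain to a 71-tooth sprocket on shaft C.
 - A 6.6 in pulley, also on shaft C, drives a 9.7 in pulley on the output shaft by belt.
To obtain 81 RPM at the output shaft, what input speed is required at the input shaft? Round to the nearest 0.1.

695.7 RPM

Overall ratio R = 2.2222 × 2.6296 × 1.4697 = 8.5884.
Required input speed = output speed × R = 81 × 8.5884 = 695.66 RPM.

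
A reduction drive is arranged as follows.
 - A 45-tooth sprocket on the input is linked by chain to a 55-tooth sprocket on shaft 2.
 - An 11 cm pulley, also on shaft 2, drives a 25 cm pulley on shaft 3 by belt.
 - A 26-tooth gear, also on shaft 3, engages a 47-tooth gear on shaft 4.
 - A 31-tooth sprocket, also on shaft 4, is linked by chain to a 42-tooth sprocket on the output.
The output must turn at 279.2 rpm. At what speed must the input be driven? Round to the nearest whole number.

1899 rpm

Overall ratio R = 1.2222 × 2.2727 × 1.8077 × 1.3548 = 6.8031.
Required input speed = output speed × R = 279.2 × 6.8031 = 1899.4 rpm.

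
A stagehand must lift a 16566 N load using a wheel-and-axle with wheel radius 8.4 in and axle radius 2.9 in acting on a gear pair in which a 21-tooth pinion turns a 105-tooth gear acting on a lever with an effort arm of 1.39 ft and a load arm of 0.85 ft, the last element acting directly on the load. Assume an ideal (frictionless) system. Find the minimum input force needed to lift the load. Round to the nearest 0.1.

699.5 N

Wheel-and-axle MA = R/r = 8.4/2.9 = 2.8966.
Gear pair MA = 105/21 = 5.
Lever MA = effort arm / load arm = 1.39/0.85 = 1.6353.
Combined ideal MA = 2.8966 × 5 × 1.6353 = 23.684.
Effort = load / MA = 16566 / 23.684 = 699.47 N.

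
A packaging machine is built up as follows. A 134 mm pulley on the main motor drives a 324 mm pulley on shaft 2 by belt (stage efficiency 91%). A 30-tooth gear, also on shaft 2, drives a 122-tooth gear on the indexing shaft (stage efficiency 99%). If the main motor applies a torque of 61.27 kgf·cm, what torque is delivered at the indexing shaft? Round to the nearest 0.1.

belt 324/134 = 2.4179 → τ = 61.27·2.4179·0.91 = 134.81 kgf·cm
gear mesh 122/30 = 4.0667 → τ = 134.81·4.0667·0.99 = 542.75 kgf·cm

542.8 kgf·cm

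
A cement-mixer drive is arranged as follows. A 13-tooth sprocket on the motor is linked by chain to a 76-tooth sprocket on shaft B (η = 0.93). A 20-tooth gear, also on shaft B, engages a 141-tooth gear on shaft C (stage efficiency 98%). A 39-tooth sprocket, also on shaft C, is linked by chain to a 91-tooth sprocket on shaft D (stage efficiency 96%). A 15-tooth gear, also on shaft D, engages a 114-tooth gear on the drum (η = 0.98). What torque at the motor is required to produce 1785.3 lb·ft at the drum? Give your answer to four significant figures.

2.849 lb·ft

Overall ratio R = 5.8462 × 7.05 × 2.3333 × 7.6 = 730.89; overall efficiency η = 0.93 × 0.98 × 0.96 × 0.98 = 0.8574.
Input torque = output torque / (R × η) = 1785.3 / (730.89 × 0.8574) = 2.8488 lb·ft.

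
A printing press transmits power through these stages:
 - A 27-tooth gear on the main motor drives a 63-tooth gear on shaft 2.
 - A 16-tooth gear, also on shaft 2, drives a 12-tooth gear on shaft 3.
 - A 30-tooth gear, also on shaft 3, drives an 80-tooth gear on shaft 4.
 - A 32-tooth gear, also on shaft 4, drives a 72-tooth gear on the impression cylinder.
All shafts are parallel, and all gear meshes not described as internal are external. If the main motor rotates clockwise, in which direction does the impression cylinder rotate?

the main motor → shaft 2: external mesh, 1 reversal → CCW.
shaft 2 → shaft 3: external mesh, 1 reversal → CW.
shaft 3 → shaft 4: external mesh, 1 reversal → CCW.
shaft 4 → the impression cylinder: external mesh, 1 reversal → CW.
4 reversals in total — an even number — so the impression cylinder turns the same way as the main motor.

clockwise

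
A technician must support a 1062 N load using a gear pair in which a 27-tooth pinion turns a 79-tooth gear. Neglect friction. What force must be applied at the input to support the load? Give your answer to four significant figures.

363.0 N

Gear pair MA = 79/27 = 2.9259.
Effort = load / MA = 1062 / 2.9259 = 362.96 N.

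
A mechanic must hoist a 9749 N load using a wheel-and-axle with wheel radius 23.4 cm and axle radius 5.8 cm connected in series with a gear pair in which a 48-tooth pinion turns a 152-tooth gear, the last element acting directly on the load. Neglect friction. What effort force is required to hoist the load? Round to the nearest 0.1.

763.1 N

Wheel-and-axle MA = R/r = 23.4/5.8 = 4.0345.
Gear pair MA = 152/48 = 3.1667.
Combined ideal MA = 4.0345 × 3.1667 = 12.776.
Effort = load / MA = 9749 / 12.776 = 763.08 N.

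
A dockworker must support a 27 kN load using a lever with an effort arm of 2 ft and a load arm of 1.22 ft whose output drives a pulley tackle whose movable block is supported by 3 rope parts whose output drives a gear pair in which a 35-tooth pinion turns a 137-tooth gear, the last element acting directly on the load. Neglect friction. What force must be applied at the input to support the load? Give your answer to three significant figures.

Lever MA = effort arm / load arm = 2/1.22 = 1.6393.
Block-and-tackle MA = number of supporting rope parts = 3.
Gear pair MA = 137/35 = 3.9143.
Combined ideal MA = 1.6393 × 3 × 3.9143 = 19.251.
Effort = load / MA = 27 / 19.251 = 1.4026 kN.

1.40 kN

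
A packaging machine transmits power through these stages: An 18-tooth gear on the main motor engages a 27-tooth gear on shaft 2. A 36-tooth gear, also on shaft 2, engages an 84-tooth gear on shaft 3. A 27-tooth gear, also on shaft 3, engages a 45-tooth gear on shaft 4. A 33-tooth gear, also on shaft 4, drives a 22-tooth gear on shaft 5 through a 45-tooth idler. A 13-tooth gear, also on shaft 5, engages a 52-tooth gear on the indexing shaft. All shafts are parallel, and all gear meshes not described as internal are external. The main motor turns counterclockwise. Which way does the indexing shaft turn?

counterclockwise

the main motor → shaft 2: external mesh, 1 reversal → CW.
shaft 2 → shaft 3: external mesh, 1 reversal → CCW.
shaft 3 → shaft 4: external mesh, 1 reversal → CW.
shaft 4 → shaft 5: driver → idler → driven is 2 external meshes, 2 reversals → CW.
shaft 5 → the indexing shaft: external mesh, 1 reversal → CCW.
6 reversals in total — an even number — so the indexing shaft turns the same way as the main motor.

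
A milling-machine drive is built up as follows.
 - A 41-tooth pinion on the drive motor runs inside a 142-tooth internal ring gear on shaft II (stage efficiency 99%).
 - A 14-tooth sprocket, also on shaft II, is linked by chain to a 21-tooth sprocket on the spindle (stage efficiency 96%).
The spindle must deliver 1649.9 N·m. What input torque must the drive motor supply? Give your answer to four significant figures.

Overall ratio R = 3.4634 × 1.5 = 5.1951; overall efficiency η = 0.99 × 0.96 = 0.9504.
Input torque = output torque / (R × η) = 1649.9 / (5.1951 × 0.9504) = 334.16 N·m.

334.2 N·m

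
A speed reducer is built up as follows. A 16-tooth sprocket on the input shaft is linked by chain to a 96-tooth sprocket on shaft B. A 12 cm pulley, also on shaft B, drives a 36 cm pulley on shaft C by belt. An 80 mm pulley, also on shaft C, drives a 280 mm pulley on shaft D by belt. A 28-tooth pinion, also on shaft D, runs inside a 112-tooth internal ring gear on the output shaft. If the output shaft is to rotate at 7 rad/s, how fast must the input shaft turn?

Overall ratio R = 6 × 3 × 3.5 × 4 = 252.
Required input speed = output speed × R = 7 × 252 = 1764 rad/s.

1764 rad/s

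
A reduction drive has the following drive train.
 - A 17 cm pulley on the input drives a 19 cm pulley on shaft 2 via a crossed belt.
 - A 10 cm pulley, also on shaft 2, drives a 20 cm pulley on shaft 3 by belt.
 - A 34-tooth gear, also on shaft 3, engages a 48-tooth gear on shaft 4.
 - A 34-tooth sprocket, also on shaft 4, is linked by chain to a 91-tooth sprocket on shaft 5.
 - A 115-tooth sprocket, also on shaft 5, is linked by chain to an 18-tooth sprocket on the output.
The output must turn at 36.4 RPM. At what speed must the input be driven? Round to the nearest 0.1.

Overall ratio R = 1.1176 × 2 × 1.4118 × 2.6765 × 0.15652 = 1.322.
Required input speed = output speed × R = 36.4 × 1.322 = 48.121 RPM.

48.1 RPM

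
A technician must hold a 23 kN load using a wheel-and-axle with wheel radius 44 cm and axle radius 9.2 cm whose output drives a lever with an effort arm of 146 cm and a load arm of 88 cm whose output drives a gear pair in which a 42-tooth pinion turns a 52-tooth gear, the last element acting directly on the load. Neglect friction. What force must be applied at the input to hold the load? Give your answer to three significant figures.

Wheel-and-axle MA = R/r = 44/9.2 = 4.7826.
Lever MA = effort arm / load arm = 146/88 = 1.6591.
Gear pair MA = 52/42 = 1.2381.
Combined ideal MA = 4.7826 × 1.6591 × 1.2381 = 9.824.
Effort = load / MA = 23 / 9.824 = 2.3412 kN.

2.34 kN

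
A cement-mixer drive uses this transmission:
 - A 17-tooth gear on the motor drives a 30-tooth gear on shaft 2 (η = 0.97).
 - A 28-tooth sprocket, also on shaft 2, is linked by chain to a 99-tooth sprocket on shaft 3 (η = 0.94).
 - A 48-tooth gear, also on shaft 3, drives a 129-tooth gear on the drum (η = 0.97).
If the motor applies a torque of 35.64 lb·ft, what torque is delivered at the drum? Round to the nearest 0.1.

gear mesh 30/17 = 1.7647 → τ = 35.64·1.7647·0.97 = 61.007 lb·ft
chain 99/28 = 3.5357 → τ = 61.007·3.5357·0.94 = 202.76 lb·ft
gear mesh 129/48 = 2.6875 → τ = 202.76·2.6875·0.97 = 528.58 lb·ft

528.6 lb·ft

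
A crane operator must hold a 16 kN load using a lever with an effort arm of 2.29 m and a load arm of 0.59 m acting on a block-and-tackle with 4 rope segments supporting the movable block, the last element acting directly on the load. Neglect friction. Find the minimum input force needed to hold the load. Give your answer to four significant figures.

Lever MA = effort arm / load arm = 2.29/0.59 = 3.8814.
Block-and-tackle MA = number of supporting rope parts = 4.
Combined ideal MA = 3.8814 × 4 = 15.525.
Effort = load / MA = 16 / 15.525 = 1.0306 kN.

1.031 kN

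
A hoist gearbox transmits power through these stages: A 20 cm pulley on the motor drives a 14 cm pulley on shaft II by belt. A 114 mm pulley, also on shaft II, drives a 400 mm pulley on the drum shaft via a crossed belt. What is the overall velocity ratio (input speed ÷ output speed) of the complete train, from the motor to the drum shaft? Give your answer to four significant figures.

Each stage contributes driven/driver: belt 14/20 = 0.7, belt 400/114 = 3.5088.
Overall: 0.7 × 3.5088 = 2.4561.

2.456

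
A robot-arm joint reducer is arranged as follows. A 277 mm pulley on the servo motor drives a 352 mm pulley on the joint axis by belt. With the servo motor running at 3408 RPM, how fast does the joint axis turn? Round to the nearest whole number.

belt 352/277 = 1.2708 → 3408/1.2708 = 2681.9 RPM

2682 RPM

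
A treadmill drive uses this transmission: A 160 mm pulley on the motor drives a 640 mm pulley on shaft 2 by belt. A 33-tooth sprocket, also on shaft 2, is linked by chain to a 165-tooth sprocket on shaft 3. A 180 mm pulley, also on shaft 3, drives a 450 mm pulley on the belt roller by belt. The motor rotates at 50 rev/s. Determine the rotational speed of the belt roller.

Belt: ratio = 640/160 = 4, so shaft 2 turns at 50 / 4 = 12.5 rev/s.
Chain: ratio = 165/33 = 5, so shaft 3 turns at 12.5 / 5 = 2.5 rev/s.
Belt: ratio = 450/180 = 2.5, so the belt roller turns at 2.5 / 2.5 = 1 rev/s.

1 rev/s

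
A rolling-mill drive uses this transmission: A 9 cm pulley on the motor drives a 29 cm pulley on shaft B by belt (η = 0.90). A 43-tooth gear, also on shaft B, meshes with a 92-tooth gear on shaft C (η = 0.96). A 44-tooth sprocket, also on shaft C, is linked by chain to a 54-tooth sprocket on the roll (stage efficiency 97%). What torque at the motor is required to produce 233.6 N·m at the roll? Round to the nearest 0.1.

Overall ratio R = 3.2222 × 2.1395 × 1.2273 = 8.4609; overall efficiency η = 0.90 × 0.96 × 0.97 = 0.8381.
Input torque = output torque / (R × η) = 233.6 / (8.4609 × 0.8381) = 32.944 N·m.

32.9 N·m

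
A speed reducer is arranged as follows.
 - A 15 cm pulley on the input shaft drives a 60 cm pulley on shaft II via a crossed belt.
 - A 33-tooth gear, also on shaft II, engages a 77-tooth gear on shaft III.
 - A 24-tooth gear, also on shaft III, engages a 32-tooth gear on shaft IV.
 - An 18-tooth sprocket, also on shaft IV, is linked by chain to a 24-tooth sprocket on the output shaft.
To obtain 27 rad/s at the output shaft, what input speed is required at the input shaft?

448 rad/s

Overall ratio R = 4 × 2.3333 × 1.3333 × 1.3333 = 16.593.
Required input speed = output speed × R = 27 × 16.593 = 448 rad/s.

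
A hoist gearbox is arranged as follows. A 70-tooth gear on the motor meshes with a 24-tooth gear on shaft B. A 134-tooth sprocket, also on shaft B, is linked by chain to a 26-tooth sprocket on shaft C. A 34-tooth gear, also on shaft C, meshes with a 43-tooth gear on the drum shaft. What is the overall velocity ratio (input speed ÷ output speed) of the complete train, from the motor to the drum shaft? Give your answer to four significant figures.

Each stage contributes driven/driver: gear mesh 24/70 = 0.34286, chain 26/134 = 0.19403, gear mesh 43/34 = 1.2647.
Overall: 0.34286 × 0.19403 × 1.2647 = 0.084134.

0.08413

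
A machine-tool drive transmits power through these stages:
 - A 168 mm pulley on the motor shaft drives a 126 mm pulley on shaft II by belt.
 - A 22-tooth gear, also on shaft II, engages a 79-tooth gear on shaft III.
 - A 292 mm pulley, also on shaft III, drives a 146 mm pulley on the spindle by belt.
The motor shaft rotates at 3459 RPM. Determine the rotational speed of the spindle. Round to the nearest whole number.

2569 RPM

Belt: ratio = 126/168 = 0.75, so shaft II turns at 3459 / 0.75 = 4612 RPM.
Gear mesh: ratio = 79/22 = 3.5909, so shaft III turns at 4612 / 3.5909 = 1284.4 RPM.
Belt: ratio = 146/292 = 0.5, so the spindle turns at 1284.4 / 0.5 = 2568.7 RPM.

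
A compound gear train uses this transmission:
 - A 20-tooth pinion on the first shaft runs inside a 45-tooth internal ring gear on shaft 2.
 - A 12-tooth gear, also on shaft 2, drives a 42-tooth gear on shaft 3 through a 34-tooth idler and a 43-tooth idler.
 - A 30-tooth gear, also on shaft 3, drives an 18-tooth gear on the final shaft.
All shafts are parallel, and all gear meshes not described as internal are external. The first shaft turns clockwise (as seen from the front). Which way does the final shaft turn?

clockwise

the first shaft → shaft 2: internal mesh, same direction → CW.
shaft 2 → shaft 3: driver → idler → idler → driven is 3 external meshes, 3 reversals → CCW.
shaft 3 → the final shaft: external mesh, 1 reversal → CW.
4 reversals in total — an even number — so the final shaft turns the same way as the first shaft.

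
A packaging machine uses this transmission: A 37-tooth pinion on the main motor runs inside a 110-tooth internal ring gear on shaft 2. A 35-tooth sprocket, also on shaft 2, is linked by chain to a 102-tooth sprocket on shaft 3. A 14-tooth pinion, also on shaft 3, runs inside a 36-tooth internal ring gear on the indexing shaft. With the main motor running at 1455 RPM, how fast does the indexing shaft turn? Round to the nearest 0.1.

Internal gear: ratio = 110/37 = 2.973, so shaft 2 turns at 1455 / 2.973 = 489.41 RPM.
Chain: ratio = 102/35 = 2.9143, so shaft 3 turns at 489.41 / 2.9143 = 167.93 RPM.
Internal gear: ratio = 36/14 = 2.5714, so the indexing shaft turns at 167.93 / 2.5714 = 65.308 RPM.

65.3 RPM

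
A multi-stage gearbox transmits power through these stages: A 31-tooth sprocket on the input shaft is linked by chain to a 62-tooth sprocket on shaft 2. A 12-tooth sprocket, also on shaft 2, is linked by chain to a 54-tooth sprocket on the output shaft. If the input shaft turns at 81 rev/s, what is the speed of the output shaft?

chain 62/31 = 2 → 81/2 = 40.5 rev/s
chain 54/12 = 4.5 → 40.5/4.5 = 9 rev/s

9 rev/s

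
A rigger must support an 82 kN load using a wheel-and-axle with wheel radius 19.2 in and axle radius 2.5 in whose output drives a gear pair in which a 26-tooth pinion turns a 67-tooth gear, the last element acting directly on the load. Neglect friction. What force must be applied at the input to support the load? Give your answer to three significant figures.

4.14 kN

Wheel-and-axle MA = R/r = 19.2/2.5 = 7.68.
Gear pair MA = 67/26 = 2.5769.
Combined ideal MA = 7.68 × 2.5769 = 19.791.
Effort = load / MA = 82 / 19.791 = 4.1433 kN.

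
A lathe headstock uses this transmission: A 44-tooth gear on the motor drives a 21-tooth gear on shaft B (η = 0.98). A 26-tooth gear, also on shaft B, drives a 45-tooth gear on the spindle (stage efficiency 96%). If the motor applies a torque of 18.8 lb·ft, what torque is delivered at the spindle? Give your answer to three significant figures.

14.6 lb·ft

Gear mesh: ratio = 21/44 = 0.47727; torque at shaft B = 18.8 × 0.47727 × 0.98 = 8.7933 lb·ft.
Gear mesh: ratio = 45/26 = 1.7308; torque at the spindle = 8.7933 × 1.7308 × 0.96 = 14.61 lb·ft.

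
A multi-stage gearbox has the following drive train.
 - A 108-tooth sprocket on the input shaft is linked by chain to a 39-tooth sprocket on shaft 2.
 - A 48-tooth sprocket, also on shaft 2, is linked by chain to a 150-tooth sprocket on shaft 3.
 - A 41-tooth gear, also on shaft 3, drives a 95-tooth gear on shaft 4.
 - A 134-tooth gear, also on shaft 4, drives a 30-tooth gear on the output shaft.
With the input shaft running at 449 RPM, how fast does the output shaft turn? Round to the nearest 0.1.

767.0 RPM

the input shaft → shaft 2 (chain, 39/108): 449 ÷ 0.36111 = 1243.4 RPM
shaft 2 → shaft 3 (chain, 150/48): 1243.4 ÷ 3.125 = 397.88 RPM
shaft 3 → shaft 4 (gear mesh, 95/41): 397.88 ÷ 2.3171 = 171.72 RPM
shaft 4 → the output shaft (gear mesh, 30/134): 171.72 ÷ 0.22388 = 767.01 RPM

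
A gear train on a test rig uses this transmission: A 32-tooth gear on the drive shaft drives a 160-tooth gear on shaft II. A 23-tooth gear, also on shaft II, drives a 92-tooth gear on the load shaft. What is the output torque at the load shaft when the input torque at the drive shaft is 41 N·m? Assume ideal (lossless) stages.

820 N·m

gear mesh 160/32 = 5 → τ = 41·5 = 205 N·m
gear mesh 92/23 = 4 → τ = 205·4 = 820 N·m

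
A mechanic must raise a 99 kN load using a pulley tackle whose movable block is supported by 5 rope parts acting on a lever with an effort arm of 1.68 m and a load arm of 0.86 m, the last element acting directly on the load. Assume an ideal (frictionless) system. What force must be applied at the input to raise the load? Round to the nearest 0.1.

10.1 kN

Block-and-tackle MA = number of supporting rope parts = 5.
Lever MA = effort arm / load arm = 1.68/0.86 = 1.9535.
Combined ideal MA = 5 × 1.9535 = 9.7674.
Effort = load / MA = 99 / 9.7674 = 10.136 kN.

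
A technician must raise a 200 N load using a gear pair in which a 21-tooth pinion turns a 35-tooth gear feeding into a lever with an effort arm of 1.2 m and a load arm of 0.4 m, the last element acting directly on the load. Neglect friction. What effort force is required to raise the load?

Gear pair MA = 35/21 = 1.6667.
Lever MA = effort arm / load arm = 1.2/0.4 = 3.
Combined ideal MA = 1.6667 × 3 = 5.
Effort = load / MA = 200 / 5 = 40 N.

40 N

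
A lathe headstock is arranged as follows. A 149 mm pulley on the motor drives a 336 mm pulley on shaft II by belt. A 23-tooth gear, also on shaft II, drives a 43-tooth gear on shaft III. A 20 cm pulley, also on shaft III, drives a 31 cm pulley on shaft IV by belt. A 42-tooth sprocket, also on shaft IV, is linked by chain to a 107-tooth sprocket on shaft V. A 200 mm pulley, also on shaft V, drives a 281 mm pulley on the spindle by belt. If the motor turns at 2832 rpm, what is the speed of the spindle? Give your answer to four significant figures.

Belt: ratio = 336/149 = 2.255, so shaft II turns at 2832 / 2.255 = 1255.9 rpm.
Gear mesh: ratio = 43/23 = 1.8696, so shaft III turns at 1255.9 / 1.8696 = 671.74 rpm.
Belt: ratio = 31/20 = 1.55, so shaft IV turns at 671.74 / 1.55 = 433.38 rpm.
Chain: ratio = 107/42 = 2.5476, so shaft V turns at 433.38 / 2.5476 = 170.11 rpm.
Belt: ratio = 281/200 = 1.405, so the spindle turns at 170.11 / 1.405 = 121.08 rpm.

121.1 rpm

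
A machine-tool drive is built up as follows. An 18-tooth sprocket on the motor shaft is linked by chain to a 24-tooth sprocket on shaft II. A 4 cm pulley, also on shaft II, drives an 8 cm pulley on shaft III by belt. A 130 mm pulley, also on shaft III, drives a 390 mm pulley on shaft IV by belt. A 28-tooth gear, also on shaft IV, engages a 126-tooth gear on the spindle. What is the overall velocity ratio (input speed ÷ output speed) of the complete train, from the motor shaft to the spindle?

36

Each stage contributes driven/driver: chain 24/18 = 1.3333, belt 8/4 = 2, belt 390/130 = 3, gear mesh 126/28 = 4.5.
Overall: 1.3333 × 2 × 3 × 4.5 = 36.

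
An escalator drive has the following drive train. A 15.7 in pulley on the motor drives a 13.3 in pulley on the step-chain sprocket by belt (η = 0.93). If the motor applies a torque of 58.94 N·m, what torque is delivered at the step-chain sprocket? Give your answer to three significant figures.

46.4 N·m

belt 13.3/15.7 = 0.84713 → τ = 58.94·0.84713·0.93 = 46.435 N·m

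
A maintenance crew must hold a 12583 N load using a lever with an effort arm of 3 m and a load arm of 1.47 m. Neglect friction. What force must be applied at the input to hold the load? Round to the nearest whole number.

6166 N

Lever MA = effort arm / load arm = 3/1.47 = 2.0408.
Effort = load / MA = 12583 / 2.0408 = 6165.7 N.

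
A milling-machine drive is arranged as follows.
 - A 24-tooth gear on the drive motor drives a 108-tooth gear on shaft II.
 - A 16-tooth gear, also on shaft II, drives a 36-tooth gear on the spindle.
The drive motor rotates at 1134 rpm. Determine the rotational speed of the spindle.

gear mesh 108/24 = 4.5 → 1134/4.5 = 252 rpm
gear mesh 36/16 = 2.25 → 252/2.25 = 112 rpm

112 rpm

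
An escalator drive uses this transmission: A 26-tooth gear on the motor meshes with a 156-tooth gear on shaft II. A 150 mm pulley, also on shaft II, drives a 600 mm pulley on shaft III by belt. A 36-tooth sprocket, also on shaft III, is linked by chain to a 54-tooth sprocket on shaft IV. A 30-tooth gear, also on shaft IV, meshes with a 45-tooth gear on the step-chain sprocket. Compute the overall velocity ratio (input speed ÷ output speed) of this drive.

54

Each stage contributes driven/driver: gear mesh 156/26 = 6, belt 600/150 = 4, chain 54/36 = 1.5, gear mesh 45/30 = 1.5.
Overall: 6 × 4 × 1.5 × 1.5 = 54.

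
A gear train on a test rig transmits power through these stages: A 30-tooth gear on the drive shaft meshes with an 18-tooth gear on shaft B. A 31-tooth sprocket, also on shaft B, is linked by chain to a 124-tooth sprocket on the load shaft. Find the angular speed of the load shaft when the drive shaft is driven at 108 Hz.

45 Hz

gear mesh 18/30 = 0.6 → 108/0.6 = 180 Hz
chain 124/31 = 4 → 180/4 = 45 Hz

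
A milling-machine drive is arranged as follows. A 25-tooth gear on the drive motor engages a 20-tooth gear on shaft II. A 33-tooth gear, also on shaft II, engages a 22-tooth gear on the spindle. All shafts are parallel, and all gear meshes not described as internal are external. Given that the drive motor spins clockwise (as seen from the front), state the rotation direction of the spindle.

the drive motor → shaft II: external mesh, 1 reversal → CCW.
shaft II → the spindle: external mesh, 1 reversal → CW.
2 reversals in total — an even number — so the spindle turns the same way as the drive motor.

clockwise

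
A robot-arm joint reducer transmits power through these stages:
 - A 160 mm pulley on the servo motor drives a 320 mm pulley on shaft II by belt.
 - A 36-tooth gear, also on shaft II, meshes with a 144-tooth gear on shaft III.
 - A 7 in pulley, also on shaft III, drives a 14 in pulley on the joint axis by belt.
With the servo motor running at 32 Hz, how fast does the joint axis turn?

2 Hz

belt 320/160 = 2 → 32/2 = 16 Hz
gear mesh 144/36 = 4 → 16/4 = 4 Hz
belt 14/7 = 2 → 4/2 = 2 Hz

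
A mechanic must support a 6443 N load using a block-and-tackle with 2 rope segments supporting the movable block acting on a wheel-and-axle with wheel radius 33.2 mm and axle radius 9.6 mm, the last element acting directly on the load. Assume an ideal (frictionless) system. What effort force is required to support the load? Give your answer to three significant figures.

Block-and-tackle MA = number of supporting rope parts = 2.
Wheel-and-axle MA = R/r = 33.2/9.6 = 3.4583.
Combined ideal MA = 2 × 3.4583 = 6.9167.
Effort = load / MA = 6443 / 6.9167 = 931.52 N.

932 N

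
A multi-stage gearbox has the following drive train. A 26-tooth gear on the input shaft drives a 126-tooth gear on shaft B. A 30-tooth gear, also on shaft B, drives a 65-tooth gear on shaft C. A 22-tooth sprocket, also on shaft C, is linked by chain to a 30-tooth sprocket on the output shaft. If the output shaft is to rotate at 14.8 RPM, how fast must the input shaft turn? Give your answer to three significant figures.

Overall ratio R = 4.8462 × 2.1667 × 1.3636 = 14.318.
Required input speed = output speed × R = 14.8 × 14.318 = 211.91 RPM.

212 RPM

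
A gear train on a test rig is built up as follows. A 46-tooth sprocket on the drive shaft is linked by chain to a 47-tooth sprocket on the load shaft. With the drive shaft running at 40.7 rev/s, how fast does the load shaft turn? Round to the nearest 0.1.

39.8 rev/s

Chain: ratio = 47/46 = 1.0217, so the load shaft turns at 40.7 / 1.0217 = 39.834 rev/s.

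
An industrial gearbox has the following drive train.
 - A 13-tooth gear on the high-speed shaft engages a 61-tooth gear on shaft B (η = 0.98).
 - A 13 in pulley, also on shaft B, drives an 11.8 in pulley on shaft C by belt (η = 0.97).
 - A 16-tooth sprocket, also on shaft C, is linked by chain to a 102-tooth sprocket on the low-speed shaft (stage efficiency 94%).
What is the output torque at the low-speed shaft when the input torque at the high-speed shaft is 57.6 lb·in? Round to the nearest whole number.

gear mesh 61/13 = 4.6923 → τ = 57.6·4.6923·0.98 = 264.87 lb·in
belt 11.8/13 = 0.90769 → τ = 264.87·0.90769·0.97 = 233.21 lb·in
chain 102/16 = 6.375 → τ = 233.21·6.375·0.94 = 1397.5 lb·in

1398 lb·in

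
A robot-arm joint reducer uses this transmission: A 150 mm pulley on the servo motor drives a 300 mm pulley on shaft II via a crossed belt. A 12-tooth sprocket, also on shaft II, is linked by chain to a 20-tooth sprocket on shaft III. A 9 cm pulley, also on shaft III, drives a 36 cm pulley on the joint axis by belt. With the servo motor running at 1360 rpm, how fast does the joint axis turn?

belt 300/150 = 2 → 1360/2 = 680 rpm
chain 20/12 = 1.6667 → 680/1.6667 = 408 rpm
belt 36/9 = 4 → 408/4 = 102 rpm

102 rpm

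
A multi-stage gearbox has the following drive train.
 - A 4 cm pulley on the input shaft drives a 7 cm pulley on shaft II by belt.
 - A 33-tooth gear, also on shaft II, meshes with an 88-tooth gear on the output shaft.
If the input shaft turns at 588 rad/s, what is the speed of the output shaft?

126 rad/s

belt 7/4 = 1.75 → 588/1.75 = 336 rad/s
gear mesh 88/33 = 2.6667 → 336/2.6667 = 126 rad/s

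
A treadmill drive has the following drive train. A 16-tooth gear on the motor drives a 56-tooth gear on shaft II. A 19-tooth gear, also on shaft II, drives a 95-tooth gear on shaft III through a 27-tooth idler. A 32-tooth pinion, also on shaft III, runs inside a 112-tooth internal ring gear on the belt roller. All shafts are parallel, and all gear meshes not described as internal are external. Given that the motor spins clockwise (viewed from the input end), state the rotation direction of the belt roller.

anticlockwise

the motor → shaft II: external mesh, 1 reversal → CCW.
shaft II → shaft III: driver → idler → driven is 2 external meshes, 2 reversals → CCW.
shaft III → the belt roller: internal mesh, same direction → CCW.
3 reversals in total — an odd number — so the belt roller turns opposite to the motor.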